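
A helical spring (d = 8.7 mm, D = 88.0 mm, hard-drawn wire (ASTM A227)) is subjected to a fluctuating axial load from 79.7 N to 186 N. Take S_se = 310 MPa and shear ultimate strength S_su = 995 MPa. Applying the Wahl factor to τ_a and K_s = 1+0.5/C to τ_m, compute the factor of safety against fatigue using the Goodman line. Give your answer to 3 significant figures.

C = D/d = 88.0/8.7 = 10.1149; K_W = (4C−1)/(4C−4)+0.615/C = 1.1431; K_s = 1+0.5/C = 1.0494
F_a = (F_max−F_min)/2 = 53.15 N; F_m = (F_max+F_min)/2 = 132.85 N
τ_a = K_W·8F_aD/(πd³) = 1.1431 × 18.087 = 20.675 MPa
τ_m = K_s·8F_mD/(πd³) = 1.0494 × 45.209 = 47.444 MPa
Goodman: 1/n_f = τ_a/S_se + τ_m/S_su = 20.675/310 + 47.444/995 = 0.06669 + 0.04768 = 0.11438
n_f = 1/0.11438 = 8.743

8.74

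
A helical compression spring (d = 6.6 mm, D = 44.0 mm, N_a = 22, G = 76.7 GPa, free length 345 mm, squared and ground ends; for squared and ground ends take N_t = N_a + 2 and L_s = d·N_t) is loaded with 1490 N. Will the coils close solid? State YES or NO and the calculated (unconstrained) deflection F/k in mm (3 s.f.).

k = Gd⁴/(8D³N_a) = (76.7×10³)(6.6⁴)/(8·44.0³·22) = 9.7073 N/mm
N_t = 24; L_s = 6.6·24 = 158.4 mm; δ_solid = L₀ − L_s = 345 − 158.4 = 186.6 mm
δ = F/k = 1490/9.7073 = 153.49 mm
δ < δ_solid → spring does not go solid

NO, δ = 153 mm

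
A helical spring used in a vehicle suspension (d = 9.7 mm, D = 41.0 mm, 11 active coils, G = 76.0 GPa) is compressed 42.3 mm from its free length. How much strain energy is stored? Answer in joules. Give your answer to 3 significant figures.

99.2 J

k = Gd⁴/(8D³N_a) = (76.0×10³)(9.7⁴)/(8·41.0³·11) = 110.93 N/mm
U = ½kδ² = 0.5 × 110.93 × 42.3² = 99247 N·mm = 99.247 J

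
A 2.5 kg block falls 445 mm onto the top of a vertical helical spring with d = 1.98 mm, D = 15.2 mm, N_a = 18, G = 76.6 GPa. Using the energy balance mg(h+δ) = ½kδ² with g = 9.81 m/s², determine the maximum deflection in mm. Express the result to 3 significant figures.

108 mm

k = Gd⁴/(8D³N_a) = (76.6×10³)(1.98⁴)/(8·15.2³·18) = 2.3281 N/mm
W = mg = 2.5 × 9.81 = 24.525 N
½kδ² − Wδ − Wh = 0 → δ = (W + √(W² + 2kWh))/k
δ = (24.525 + √(601.48 + 50815.4))/2.3281 = (24.525 + 226.75)/2.3281 = 107.93 mm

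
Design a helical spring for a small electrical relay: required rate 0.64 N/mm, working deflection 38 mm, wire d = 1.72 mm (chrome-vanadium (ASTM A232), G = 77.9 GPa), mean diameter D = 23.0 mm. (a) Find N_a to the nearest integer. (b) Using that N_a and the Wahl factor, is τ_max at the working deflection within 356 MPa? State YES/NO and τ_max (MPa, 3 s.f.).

N_a = Gd⁴/(8D³k) = (77.9×10³)(1.72⁴)/(8·23.0³·0.64) = 10.94 → N_a = 11
Actual rate k = Gd⁴/(8D³·11) = 0.63677 N/mm
Working load F = kδ = 0.63677·38 = 24.197 N
C = 23.0/1.72 = 13.3721; K_W = (4C−1)/(4C−4)+0.615/C = 1.1066
τ_max = K_W·8FD/(πd³) = 1.1066·278.52 = 308.21 MPa
τ_max ≤ 356 MPa → acceptable

(a) 11 coils; (b) YES, τ_max = 308 MPa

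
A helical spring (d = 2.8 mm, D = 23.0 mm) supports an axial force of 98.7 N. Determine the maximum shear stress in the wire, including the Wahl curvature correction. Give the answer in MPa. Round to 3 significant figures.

Spring index C = D/d = 23.0/2.8 = 8.2143
K_W = (4C−1)/(4C−4) + 0.615/C = 31.857/28.857 + 0.0749 = 1.1788
τ₀ = 8FD/(πd³) = 8·98.7·23.0/(π·2.8³) = 18160.8/68.964 = 263.34 MPa
τ_max = K·τ₀ = 1.1788 × 263.34 = 310.43 MPa

310 MPa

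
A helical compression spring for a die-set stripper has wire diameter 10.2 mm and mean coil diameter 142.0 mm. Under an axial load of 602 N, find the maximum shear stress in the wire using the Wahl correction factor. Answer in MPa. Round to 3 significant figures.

226 MPa

Spring index C = D/d = 142.0/10.2 = 13.9216
K_W = (4C−1)/(4C−4) + 0.615/C = 54.686/51.686 + 0.0442 = 1.1022
τ₀ = 8FD/(πd³) = 8·602·142.0/(π·10.2³) = 683872/3333.9 = 205.13 MPa
τ_max = K·τ₀ = 1.1022 × 205.13 = 226.1 MPa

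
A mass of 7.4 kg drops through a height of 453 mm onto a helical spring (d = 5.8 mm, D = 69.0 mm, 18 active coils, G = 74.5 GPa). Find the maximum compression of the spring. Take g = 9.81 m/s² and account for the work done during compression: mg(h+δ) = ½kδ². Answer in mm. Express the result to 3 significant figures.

237 mm

k = Gd⁴/(8D³N_a) = (74.5×10³)(5.8⁴)/(8·69.0³·18) = 1.7822 N/mm
W = mg = 7.4 × 9.81 = 72.594 N
½kδ² − Wδ − Wh = 0 → δ = (W + √(W² + 2kWh))/k
δ = (72.594 + √(5269.9 + 117216))/1.7822 = (72.594 + 349.98)/1.7822 = 237.11 mm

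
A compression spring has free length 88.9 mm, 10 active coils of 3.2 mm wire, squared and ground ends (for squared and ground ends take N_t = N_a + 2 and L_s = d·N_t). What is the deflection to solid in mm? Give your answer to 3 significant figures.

50.5 mm

N_t = 12; L_s = 3.2·12 = 38.4 mm
δ_solid = L₀ − L_s = 88.9 − 38.4 = 50.5 mm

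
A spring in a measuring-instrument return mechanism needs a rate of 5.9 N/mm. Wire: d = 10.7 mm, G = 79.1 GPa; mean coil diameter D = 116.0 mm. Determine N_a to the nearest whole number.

N_a = Gd⁴/(8D³k) = (79.1×10³ × 10.7⁴)/(8 × 116.0³ × 5.9)
    = 1.03684e+09 / 7.36743e+07 = 14.07 → 14 coils

14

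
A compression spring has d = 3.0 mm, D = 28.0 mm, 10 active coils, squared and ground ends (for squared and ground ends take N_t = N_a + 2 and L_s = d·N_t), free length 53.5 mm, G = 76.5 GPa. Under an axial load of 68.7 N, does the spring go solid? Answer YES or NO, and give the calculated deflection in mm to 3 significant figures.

k = Gd⁴/(8D³N_a) = (76.5×10³)(3.0⁴)/(8·28.0³·10) = 3.5284 N/mm
N_t = 12; L_s = 3.0·12 = 36 mm; δ_solid = L₀ − L_s = 53.5 − 36 = 17.5 mm
δ = F/k = 68.7/3.5284 = 19.47 mm
δ ≥ δ_solid → spring goes solid

YES, δ = 19.5 mm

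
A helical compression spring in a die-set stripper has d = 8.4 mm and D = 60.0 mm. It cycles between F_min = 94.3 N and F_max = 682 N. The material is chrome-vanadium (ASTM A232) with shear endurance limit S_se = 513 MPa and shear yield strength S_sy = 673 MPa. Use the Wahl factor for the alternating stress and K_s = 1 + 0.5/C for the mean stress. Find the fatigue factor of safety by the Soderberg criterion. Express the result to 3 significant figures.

2.96

C = D/d = 60.0/8.4 = 7.1429; K_W = (4C−1)/(4C−4)+0.615/C = 1.2082; K_s = 1+0.5/C = 1.0700
F_a = (F_max−F_min)/2 = 293.85 N; F_m = (F_max+F_min)/2 = 388.15 N
τ_a = K_W·8F_aD/(πd³) = 1.2082 × 75.749 = 91.52 MPa
τ_m = K_s·8F_mD/(πd³) = 1.0700 × 100.06 = 107.06 MPa
Soderberg: 1/n_f = τ_a/S_se + τ_m/S_sy = 91.52/513 + 107.06/673 = 0.17840 + 0.15908 = 0.33748
n_f = 1/0.33748 = 2.963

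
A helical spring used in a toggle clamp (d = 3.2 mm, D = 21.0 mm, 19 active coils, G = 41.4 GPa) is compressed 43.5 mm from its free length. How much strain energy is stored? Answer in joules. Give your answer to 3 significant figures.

k = Gd⁴/(8D³N_a) = (41.4×10³)(3.2⁴)/(8·21.0³·19) = 3.0839 N/mm
U = ½kδ² = 0.5 × 3.0839 × 43.5² = 2917.7 N·mm = 2.9177 J

2.92 J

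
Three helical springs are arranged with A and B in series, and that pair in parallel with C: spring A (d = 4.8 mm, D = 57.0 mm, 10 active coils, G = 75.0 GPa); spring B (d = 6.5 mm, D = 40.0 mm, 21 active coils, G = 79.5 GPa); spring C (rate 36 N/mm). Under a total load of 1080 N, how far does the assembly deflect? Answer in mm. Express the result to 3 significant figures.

28.2 mm

k_A = Gd⁴/(8D³N_a) = (75.0×10³)(4.8⁴)/(8·57.0³·10) = 2.6873 N/mm
k_B = Gd⁴/(8D³N_a) = (79.5×10³)(6.5⁴)/(8·40.0³·21) = 13.199 N/mm
Springs A,B series: k_AB = 1/(1/2.6873+1/13.199) = 2.2327 N/mm; parallel with C: k_eq = 2.2327+36 = 38.233 N/mm
δ = F/k_eq = 1080/38.233 = 28.248 mm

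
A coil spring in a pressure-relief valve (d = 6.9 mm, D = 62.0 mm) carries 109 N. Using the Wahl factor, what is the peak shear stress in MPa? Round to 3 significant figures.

Spring index C = D/d = 62.0/6.9 = 8.9855
K_W = (4C−1)/(4C−4) + 0.615/C = 34.942/31.942 + 0.0684 = 1.1624
τ₀ = 8FD/(πd³) = 8·109·62.0/(π·6.9³) = 54064/1032 = 52.385 MPa
τ_max = K·τ₀ = 1.1624 × 52.385 = 60.891 MPa

60.9 MPa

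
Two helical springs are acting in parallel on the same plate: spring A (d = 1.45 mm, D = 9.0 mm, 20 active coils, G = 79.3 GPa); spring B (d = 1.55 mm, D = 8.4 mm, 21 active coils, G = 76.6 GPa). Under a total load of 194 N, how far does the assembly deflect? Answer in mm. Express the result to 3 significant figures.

26.1 mm

k_A = Gd⁴/(8D³N_a) = (79.3×10³)(1.45⁴)/(8·9.0³·20) = 3.0054 N/mm
k_B = Gd⁴/(8D³N_a) = (76.6×10³)(1.55⁴)/(8·8.4³·21) = 4.4403 N/mm
Parallel: k_eq = 3.0054 + 4.4403 = 7.4456 N/mm
δ = F/k_eq = 194/7.4456 = 26.056 mm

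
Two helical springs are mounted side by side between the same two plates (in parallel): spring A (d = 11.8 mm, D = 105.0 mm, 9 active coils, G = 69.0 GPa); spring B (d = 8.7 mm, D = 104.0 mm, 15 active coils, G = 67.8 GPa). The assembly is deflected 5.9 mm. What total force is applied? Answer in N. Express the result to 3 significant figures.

112 N

k_A = Gd⁴/(8D³N_a) = (69.0×10³)(11.8⁴)/(8·105.0³·9) = 16.05 N/mm
k_B = Gd⁴/(8D³N_a) = (67.8×10³)(8.7⁴)/(8·104.0³·15) = 2.8776 N/mm
Parallel: k_eq = 16.05 + 2.8776 = 18.928 N/mm
F = k_eq·δ = 18.928·5.9 = 111.67 N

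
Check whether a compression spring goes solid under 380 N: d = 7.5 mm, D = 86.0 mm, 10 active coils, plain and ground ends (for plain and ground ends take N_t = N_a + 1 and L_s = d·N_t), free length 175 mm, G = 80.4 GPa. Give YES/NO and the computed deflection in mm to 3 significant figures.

k = Gd⁴/(8D³N_a) = (80.4×10³)(7.5⁴)/(8·86.0³·10) = 4.9994 N/mm
N_t = 11; L_s = 7.5·11 = 82.5 mm; δ_solid = L₀ − L_s = 175 − 82.5 = 92.5 mm
δ = F/k = 380/4.9994 = 76.009 mm
δ < δ_solid → spring does not go solid

NO, δ = 76.0 mm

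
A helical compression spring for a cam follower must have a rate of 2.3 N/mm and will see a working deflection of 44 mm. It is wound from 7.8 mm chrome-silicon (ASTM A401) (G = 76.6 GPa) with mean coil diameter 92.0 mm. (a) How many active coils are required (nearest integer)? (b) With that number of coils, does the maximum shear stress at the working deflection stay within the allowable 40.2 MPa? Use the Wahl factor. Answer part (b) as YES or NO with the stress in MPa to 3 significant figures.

(a) 20 coils; (b) NO, τ_max = 55.4 MPa

N_a = Gd⁴/(8D³k) = (76.6×10³)(7.8⁴)/(8·92.0³·2.3) = 19.79 → N_a = 20
Actual rate k = Gd⁴/(8D³·20) = 2.2757 N/mm
Working load F = kδ = 2.2757·44 = 100.13 N
C = 92.0/7.8 = 11.7949; K_W = (4C−1)/(4C−4)+0.615/C = 1.1216
τ_max = K_W·8FD/(πd³) = 1.1216·49.433 = 55.445 MPa
τ_max > 40.2 MPa → exceeds allowable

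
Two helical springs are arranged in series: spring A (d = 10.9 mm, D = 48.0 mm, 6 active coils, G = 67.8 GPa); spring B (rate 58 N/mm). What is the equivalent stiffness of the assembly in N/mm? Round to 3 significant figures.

43.9 N/mm

k_A = Gd⁴/(8D³N_a) = (67.8×10³)(10.9⁴)/(8·48.0³·6) = 180.29 N/mm
Series: 1/k_eq = 1/180.29 + 1/58 = 0.022788; k_eq = 43.883 N/mm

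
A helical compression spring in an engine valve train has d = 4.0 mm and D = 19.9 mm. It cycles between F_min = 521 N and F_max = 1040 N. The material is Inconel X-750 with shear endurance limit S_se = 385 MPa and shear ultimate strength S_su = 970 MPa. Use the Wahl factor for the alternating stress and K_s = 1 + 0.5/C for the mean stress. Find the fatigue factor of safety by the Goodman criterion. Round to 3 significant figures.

0.714

C = D/d = 19.9/4.0 = 4.9750; K_W = (4C−1)/(4C−4)+0.615/C = 1.3123; K_s = 1+0.5/C = 1.1005
F_a = (F_max−F_min)/2 = 259.5 N; F_m = (F_max+F_min)/2 = 780.5 N
τ_a = K_W·8F_aD/(πd³) = 1.3123 × 205.47 = 269.64 MPa
τ_m = K_s·8F_mD/(πd³) = 1.1005 × 618 = 680.11 MPa
Goodman: 1/n_f = τ_a/S_se + τ_m/S_su = 269.64/385 + 680.11/970 = 0.70036 + 0.70114 = 1.4015
n_f = 1/1.4015 = 0.7135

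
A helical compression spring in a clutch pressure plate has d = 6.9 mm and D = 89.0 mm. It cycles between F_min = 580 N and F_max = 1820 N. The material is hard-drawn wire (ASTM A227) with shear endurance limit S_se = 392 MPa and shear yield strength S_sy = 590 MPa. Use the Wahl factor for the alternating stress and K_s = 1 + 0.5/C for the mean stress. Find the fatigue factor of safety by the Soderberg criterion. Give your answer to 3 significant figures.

0.375

C = D/d = 89.0/6.9 = 12.8986; K_W = (4C−1)/(4C−4)+0.615/C = 1.1107; K_s = 1+0.5/C = 1.0388
F_a = (F_max−F_min)/2 = 620 N; F_m = (F_max+F_min)/2 = 1200 N
τ_a = K_W·8F_aD/(πd³) = 1.1107 × 427.73 = 475.09 MPa
τ_m = K_s·8F_mD/(πd³) = 1.0388 × 827.87 = 859.97 MPa
Soderberg: 1/n_f = τ_a/S_se + τ_m/S_sy = 475.09/392 + 859.97/590 = 1.21197 + 1.45757 = 2.6695
n_f = 1/2.6695 = 0.3746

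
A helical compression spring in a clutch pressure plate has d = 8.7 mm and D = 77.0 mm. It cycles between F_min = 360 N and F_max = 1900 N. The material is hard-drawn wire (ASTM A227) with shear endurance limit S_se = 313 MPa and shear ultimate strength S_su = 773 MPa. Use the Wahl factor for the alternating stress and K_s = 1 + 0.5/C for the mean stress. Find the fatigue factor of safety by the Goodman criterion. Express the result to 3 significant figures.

C = D/d = 77.0/8.7 = 8.8506; K_W = (4C−1)/(4C−4)+0.615/C = 1.1650; K_s = 1+0.5/C = 1.0565
F_a = (F_max−F_min)/2 = 770 N; F_m = (F_max+F_min)/2 = 1130 N
τ_a = K_W·8F_aD/(πd³) = 1.1650 × 229.28 = 267.11 MPa
τ_m = K_s·8F_mD/(πd³) = 1.0565 × 336.47 = 355.48 MPa
Goodman: 1/n_f = τ_a/S_se + τ_m/S_su = 267.11/313 + 355.48/773 = 0.85340 + 0.45987 = 1.3133
n_f = 1/1.3133 = 0.7615

0.761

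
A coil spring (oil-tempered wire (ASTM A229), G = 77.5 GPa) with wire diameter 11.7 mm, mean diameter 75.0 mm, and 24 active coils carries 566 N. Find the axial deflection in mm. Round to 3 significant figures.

31.6 mm

k = Gd⁴/(8D³N_a) = (77.5×10³)(11.7⁴)/(8·75.0³·24) = 17.929 N/mm
δ = F/k = 566 / 17.929 = 31.569 mm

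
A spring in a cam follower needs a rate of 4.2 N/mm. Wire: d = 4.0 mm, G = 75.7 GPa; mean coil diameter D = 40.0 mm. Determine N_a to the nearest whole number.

9

N_a = Gd⁴/(8D³k) = (75.7×10³ × 4.0⁴)/(8 × 40.0³ × 4.2)
    = 1.93792e+07 / 2.1504e+06 = 9.012 → 9 coils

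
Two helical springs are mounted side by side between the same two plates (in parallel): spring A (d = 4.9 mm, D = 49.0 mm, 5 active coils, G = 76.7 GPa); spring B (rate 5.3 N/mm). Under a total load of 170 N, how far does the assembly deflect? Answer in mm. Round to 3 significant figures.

11.6 mm

k_A = Gd⁴/(8D³N_a) = (76.7×10³)(4.9⁴)/(8·49.0³·5) = 9.3958 N/mm
Parallel: k_eq = 9.3958 + 5.3 = 14.696 N/mm
δ = F/k_eq = 170/14.696 = 11.568 mm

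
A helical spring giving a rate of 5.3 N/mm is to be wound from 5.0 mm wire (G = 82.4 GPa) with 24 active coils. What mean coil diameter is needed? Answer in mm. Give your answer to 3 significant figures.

D = (Gd⁴/(8N_a·k))^(1/3) = (82.4×10³·5.0⁴/(8·24·5.3))^(1/3)
  = (50609.3)^(1/3) = 36.9894 mm

37.0 mm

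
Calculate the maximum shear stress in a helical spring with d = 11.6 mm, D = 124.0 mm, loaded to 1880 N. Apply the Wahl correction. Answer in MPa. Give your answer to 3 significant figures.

Spring index C = D/d = 124.0/11.6 = 10.6897
K_W = (4C−1)/(4C−4) + 0.615/C = 41.759/38.759 + 0.0575 = 1.1349
τ₀ = 8FD/(πd³) = 8·1880·124.0/(π·11.6³) = 1.86496e+06/4903.7 = 380.32 MPa
τ_max = K·τ₀ = 1.1349 × 380.32 = 431.63 MPa

432 MPa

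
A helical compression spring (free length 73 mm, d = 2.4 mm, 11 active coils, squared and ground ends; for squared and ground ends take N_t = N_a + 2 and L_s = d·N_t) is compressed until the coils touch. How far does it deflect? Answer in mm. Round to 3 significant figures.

N_t = 13; L_s = 2.4·13 = 31.2 mm
δ_solid = L₀ − L_s = 73 − 31.2 = 41.8 mm

41.8 mm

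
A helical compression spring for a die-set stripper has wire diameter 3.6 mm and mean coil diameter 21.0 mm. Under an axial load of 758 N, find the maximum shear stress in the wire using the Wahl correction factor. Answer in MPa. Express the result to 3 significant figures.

Spring index C = D/d = 21.0/3.6 = 5.8333
K_W = (4C−1)/(4C−4) + 0.615/C = 22.333/19.333 + 0.1054 = 1.2606
τ₀ = 8FD/(πd³) = 8·758·21.0/(π·3.6³) = 127344/146.57 = 868.8 MPa
τ_max = K·τ₀ = 1.2606 × 868.8 = 1095.2 MPa

1100 MPa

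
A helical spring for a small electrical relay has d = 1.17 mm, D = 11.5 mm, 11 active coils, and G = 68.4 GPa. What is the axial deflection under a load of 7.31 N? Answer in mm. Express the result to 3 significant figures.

k = Gd⁴/(8D³N_a) = (68.4×10³)(1.17⁴)/(8·11.5³·11) = 0.95769 N/mm
δ = F/k = 7.31 / 0.95769 = 7.633 mm

7.63 mm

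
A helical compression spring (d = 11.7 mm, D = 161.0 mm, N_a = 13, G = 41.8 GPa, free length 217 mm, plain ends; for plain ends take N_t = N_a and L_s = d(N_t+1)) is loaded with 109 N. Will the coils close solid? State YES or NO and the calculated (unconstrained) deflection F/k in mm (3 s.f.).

k = Gd⁴/(8D³N_a) = (41.8×10³)(11.7⁴)/(8·161.0³·13) = 1.8047 N/mm
N_t = 13; L_s = 11.7·14 = 163.8 mm; δ_solid = L₀ − L_s = 217 − 163.8 = 53.2 mm
δ = F/k = 109/1.8047 = 60.397 mm
δ ≥ δ_solid → spring goes solid

YES, δ = 60.4 mm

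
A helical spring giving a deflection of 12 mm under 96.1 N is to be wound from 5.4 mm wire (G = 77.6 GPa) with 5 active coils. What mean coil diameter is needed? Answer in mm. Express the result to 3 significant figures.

Required rate k = F/δ = 96.1/12 = 8.0083 N/mm
D = (Gd⁴/(8N_a·k))^(1/3) = (77.6×10³·5.4⁴/(8·5·8.0083))^(1/3)
  = (205985)^(1/3) = 59.0579 mm

59.1 mm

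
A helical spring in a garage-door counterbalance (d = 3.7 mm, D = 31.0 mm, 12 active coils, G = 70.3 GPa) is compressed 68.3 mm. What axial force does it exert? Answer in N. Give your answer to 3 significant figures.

k = Gd⁴/(8D³N_a) = (70.3×10³)(3.7⁴)/(8·31.0³·12) = 4.6069 N/mm
F = k·δ = 4.6069 × 68.3 = 314.65 N

315 N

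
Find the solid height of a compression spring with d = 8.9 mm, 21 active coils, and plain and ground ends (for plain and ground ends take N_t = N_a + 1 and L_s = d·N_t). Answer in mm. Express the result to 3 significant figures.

196 mm

plain and ground ends: N_t = N_a + 1 = 21 + 1 = 22
L_s = d·N_t = 8.9 × 22 = 195.8 mm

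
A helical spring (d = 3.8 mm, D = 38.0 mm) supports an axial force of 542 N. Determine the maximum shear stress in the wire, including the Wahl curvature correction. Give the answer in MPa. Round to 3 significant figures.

1090 MPa

Spring index C = D/d = 38.0/3.8 = 10.0000
K_W = (4C−1)/(4C−4) + 0.615/C = 39.000/36.000 + 0.0615 = 1.1448
τ₀ = 8FD/(πd³) = 8·542·38.0/(π·3.8³) = 164768/172.39 = 955.81 MPa
τ_max = K·τ₀ = 1.1448 × 955.81 = 1094.2 MPa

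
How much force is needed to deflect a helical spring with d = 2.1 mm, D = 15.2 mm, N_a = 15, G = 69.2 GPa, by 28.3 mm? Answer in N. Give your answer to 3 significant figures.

90.4 N

k = Gd⁴/(8D³N_a) = (69.2×10³)(2.1⁴)/(8·15.2³·15) = 3.1935 N/mm
F = k·δ = 3.1935 × 28.3 = 90.377 N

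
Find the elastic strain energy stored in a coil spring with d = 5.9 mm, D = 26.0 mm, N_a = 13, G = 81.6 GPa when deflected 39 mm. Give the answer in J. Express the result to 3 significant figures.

41.1 J

k = Gd⁴/(8D³N_a) = (81.6×10³)(5.9⁴)/(8·26.0³·13) = 54.093 N/mm
U = ½kδ² = 0.5 × 54.093 × 39² = 41138 N·mm = 41.138 J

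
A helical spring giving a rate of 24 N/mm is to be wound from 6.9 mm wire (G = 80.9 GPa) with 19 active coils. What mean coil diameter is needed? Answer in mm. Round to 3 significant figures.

D = (Gd⁴/(8N_a·k))^(1/3) = (80.9×10³·6.9⁴/(8·19·24))^(1/3)
  = (50267.8)^(1/3) = 36.9060 mm

36.9 mm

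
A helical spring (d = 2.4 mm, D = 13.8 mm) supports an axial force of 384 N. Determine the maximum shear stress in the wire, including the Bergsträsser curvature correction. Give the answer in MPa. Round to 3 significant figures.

1220 MPa

Spring index C = D/d = 13.8/2.4 = 5.7500
K_B = (4C+2)/(4C−3) = 25.000/20.000 = 1.2500
τ₀ = 8FD/(πd³) = 8·384·13.8/(π·2.4³) = 42393.6/43.429 = 976.15 MPa
τ_max = K·τ₀ = 1.2500 × 976.15 = 1220.2 MPa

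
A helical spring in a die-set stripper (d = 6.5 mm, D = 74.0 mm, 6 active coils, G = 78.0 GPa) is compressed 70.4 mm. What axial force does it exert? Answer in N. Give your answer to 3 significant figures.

504 N

k = Gd⁴/(8D³N_a) = (78.0×10³)(6.5⁴)/(8·74.0³·6) = 7.1583 N/mm
F = k·δ = 7.1583 × 70.4 = 503.95 N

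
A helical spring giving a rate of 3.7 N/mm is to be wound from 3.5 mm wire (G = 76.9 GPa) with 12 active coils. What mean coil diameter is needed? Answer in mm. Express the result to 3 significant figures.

31.9 mm

D = (Gd⁴/(8N_a·k))^(1/3) = (76.9×10³·3.5⁴/(8·12·3.7))^(1/3)
  = (32488.2)^(1/3) = 31.9087 mm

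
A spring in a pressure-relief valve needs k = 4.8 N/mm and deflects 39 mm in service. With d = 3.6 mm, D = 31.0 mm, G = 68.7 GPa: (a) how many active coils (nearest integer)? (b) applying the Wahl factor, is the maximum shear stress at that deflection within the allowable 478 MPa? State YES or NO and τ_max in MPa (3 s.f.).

N_a = Gd⁴/(8D³k) = (68.7×10³)(3.6⁴)/(8·31.0³·4.8) = 10.09 → N_a = 10
Actual rate k = Gd⁴/(8D³·10) = 4.8416 N/mm
Working load F = kδ = 4.8416·39 = 188.82 N
C = 31.0/3.6 = 8.6111; K_W = (4C−1)/(4C−4)+0.615/C = 1.1700
τ_max = K_W·8FD/(πd³) = 1.1700·319.49 = 373.78 MPa
τ_max ≤ 478 MPa → acceptable

(a) 10 coils; (b) YES, τ_max = 374 MPa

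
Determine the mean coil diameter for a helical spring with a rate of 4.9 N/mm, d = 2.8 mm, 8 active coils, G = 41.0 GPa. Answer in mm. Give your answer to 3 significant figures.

D = (Gd⁴/(8N_a·k))^(1/3) = (41.0×10³·2.8⁴/(8·8·4.9))^(1/3)
  = (8036)^(1/3) = 20.0300 mm

20.0 mm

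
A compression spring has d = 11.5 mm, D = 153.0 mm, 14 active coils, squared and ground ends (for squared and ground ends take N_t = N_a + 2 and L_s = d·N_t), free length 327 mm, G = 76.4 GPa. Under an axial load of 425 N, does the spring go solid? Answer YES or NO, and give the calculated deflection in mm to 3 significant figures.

k = Gd⁴/(8D³N_a) = (76.4×10³)(11.5⁴)/(8·153.0³·14) = 3.3311 N/mm
N_t = 16; L_s = 11.5·16 = 184 mm; δ_solid = L₀ − L_s = 327 − 184 = 143 mm
δ = F/k = 425/3.3311 = 127.58 mm
δ < δ_solid → spring does not go solid

NO, δ = 128 mm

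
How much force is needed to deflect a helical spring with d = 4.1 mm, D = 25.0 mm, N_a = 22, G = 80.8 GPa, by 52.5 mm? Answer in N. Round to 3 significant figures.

436 N

k = Gd⁴/(8D³N_a) = (80.8×10³)(4.1⁴)/(8·25.0³·22) = 8.3026 N/mm
F = k·δ = 8.3026 × 52.5 = 435.89 N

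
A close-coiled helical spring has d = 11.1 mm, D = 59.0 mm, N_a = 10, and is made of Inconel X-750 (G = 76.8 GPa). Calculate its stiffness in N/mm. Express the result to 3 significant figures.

71.0 N/mm

k = Gd⁴/(8D³N_a) = (76.8×10³ × 11.1⁴) / (8 × 59.0³ × 10)
  = 1.16588e+09 / 1.64303e+07 = 70.959 N/mm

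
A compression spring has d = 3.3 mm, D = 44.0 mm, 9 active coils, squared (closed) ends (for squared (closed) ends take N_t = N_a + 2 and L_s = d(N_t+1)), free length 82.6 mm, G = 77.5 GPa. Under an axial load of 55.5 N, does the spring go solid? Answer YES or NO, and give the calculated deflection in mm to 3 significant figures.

k = Gd⁴/(8D³N_a) = (77.5×10³)(3.3⁴)/(8·44.0³·9) = 1.4985 N/mm
N_t = 11; L_s = 3.3·12 = 39.6 mm; δ_solid = L₀ − L_s = 82.6 − 39.6 = 43 mm
δ = F/k = 55.5/1.4985 = 37.036 mm
δ < δ_solid → spring does not go solid

NO, δ = 37.0 mm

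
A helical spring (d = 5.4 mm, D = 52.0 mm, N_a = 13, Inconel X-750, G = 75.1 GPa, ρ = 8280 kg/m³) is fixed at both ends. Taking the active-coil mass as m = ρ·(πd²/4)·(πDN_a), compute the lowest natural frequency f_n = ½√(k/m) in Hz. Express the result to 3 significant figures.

52.1 Hz

k = Gd⁴/(8D³N_a) = (75.1×10³)(5.4⁴)/(8·52.0³·13) = 4.3669 N/mm = 4366.9 N/m
Wire length L = πDN_a = π·52.0·13 = 2123.7 mm
m = ρ·(πd²/4)·L = 8280 × 22.902×10⁻⁶ m² × 2.1237 m = 0.40272 kg
f_n = ½√(k/m) = 0.5·√(4366.9/0.40272) = 0.5·√(10843) = 52.066 Hz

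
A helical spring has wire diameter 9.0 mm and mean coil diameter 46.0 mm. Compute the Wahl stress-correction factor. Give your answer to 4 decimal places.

C = D/d = 46.0/9.0 = 5.1111
K_W = (4C−1)/(4C−4) + 0.615/C = 19.444/16.444 + 0.1203 = 1.3028

1.3028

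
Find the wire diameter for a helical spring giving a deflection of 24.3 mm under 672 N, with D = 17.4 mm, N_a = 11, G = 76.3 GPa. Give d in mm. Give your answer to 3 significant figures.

Required rate k = F/δ = 672/24.3 = 27.654 N/mm
d = (8D³N_a·k / G)^(1/4) = (8·17.4³·11·27.654 / (76.3×10³))^0.25
  = (168.02)^0.25 = 3.6003 mm

3.60 mm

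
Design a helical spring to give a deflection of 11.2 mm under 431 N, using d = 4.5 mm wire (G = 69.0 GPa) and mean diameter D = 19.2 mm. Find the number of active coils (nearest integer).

13

Required rate k = F/δ = 431/11.2 = 38.482 N/mm
N_a = Gd⁴/(8D³k) = (69.0×10³ × 4.5⁴)/(8 × 19.2³ × 38.482)
    = 2.82943e+07 / 2.17898e+06 = 12.99 → 13 coils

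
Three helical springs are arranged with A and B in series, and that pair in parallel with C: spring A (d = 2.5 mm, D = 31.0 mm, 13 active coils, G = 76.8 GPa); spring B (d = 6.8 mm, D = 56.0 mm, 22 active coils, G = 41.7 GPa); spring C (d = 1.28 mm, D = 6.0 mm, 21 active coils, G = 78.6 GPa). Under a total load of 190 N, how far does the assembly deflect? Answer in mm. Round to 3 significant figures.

29.1 mm

k_A = Gd⁴/(8D³N_a) = (76.8×10³)(2.5⁴)/(8·31.0³·13) = 0.96828 N/mm
k_B = Gd⁴/(8D³N_a) = (41.7×10³)(6.8⁴)/(8·56.0³·22) = 2.8847 N/mm
k_C = Gd⁴/(8D³N_a) = (78.6×10³)(1.28⁴)/(8·6.0³·21) = 5.8143 N/mm
Springs A,B series: k_AB = 1/(1/0.96828+1/2.8847) = 0.72494 N/mm; parallel with C: k_eq = 0.72494+5.8143 = 6.5393 N/mm
δ = F/k_eq = 190/6.5393 = 29.055 mm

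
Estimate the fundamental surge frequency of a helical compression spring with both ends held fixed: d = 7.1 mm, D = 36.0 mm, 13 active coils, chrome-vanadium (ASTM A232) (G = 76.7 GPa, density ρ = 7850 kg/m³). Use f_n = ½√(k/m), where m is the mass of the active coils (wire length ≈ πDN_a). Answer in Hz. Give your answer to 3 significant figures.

148 Hz

k = Gd⁴/(8D³N_a) = (76.7×10³)(7.1⁴)/(8·36.0³·13) = 40.169 N/mm = 40169 N/m
Wire length L = πDN_a = π·36.0·13 = 1470.3 mm
m = ρ·(πd²/4)·L = 7850 × 39.592×10⁻⁶ m² × 1.4703 m = 0.45695 kg
f_n = ½√(k/m) = 0.5·√(40169/0.45695) = 0.5·√(87905) = 148.24 Hz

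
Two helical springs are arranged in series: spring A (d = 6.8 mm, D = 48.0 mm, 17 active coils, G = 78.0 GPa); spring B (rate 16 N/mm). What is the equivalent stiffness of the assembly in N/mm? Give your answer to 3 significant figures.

k_A = Gd⁴/(8D³N_a) = (78.0×10³)(6.8⁴)/(8·48.0³·17) = 11.088 N/mm
Series: 1/k_eq = 1/11.088 + 1/16 = 0.15268; k_eq = 6.5494 N/mm

6.55 N/mm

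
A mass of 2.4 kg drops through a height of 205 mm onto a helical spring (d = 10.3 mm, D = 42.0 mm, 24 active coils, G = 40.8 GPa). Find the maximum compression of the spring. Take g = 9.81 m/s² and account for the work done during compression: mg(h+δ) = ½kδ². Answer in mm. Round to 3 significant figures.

18.0 mm

k = Gd⁴/(8D³N_a) = (40.8×10³)(10.3⁴)/(8·42.0³·24) = 32.282 N/mm
W = mg = 2.4 × 9.81 = 23.544 N
½kδ² − Wδ − Wh = 0 → δ = (W + √(W² + 2kWh))/k
δ = (23.544 + √(554.32 + 311619))/32.282 = (23.544 + 558.72)/32.282 = 18.037 mm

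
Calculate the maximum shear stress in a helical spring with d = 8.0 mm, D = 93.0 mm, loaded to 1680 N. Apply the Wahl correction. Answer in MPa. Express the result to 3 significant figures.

Spring index C = D/d = 93.0/8.0 = 11.6250
K_W = (4C−1)/(4C−4) + 0.615/C = 45.500/42.500 + 0.0529 = 1.1235
τ₀ = 8FD/(πd³) = 8·1680·93.0/(π·8.0³) = 1.24992e+06/1608.5 = 777.07 MPa
τ_max = K·τ₀ = 1.1235 × 777.07 = 873.04 MPa

873 MPa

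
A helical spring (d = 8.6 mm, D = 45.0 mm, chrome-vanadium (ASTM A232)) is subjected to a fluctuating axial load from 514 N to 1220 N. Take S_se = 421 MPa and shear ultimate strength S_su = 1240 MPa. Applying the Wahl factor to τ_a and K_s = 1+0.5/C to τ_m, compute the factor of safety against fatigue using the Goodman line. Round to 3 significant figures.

3.00

C = D/d = 45.0/8.6 = 5.2326; K_W = (4C−1)/(4C−4)+0.615/C = 1.2947; K_s = 1+0.5/C = 1.0956
F_a = (F_max−F_min)/2 = 353 N; F_m = (F_max+F_min)/2 = 867 N
τ_a = K_W·8F_aD/(πd³) = 1.2947 × 63.596 = 82.34 MPa
τ_m = K_s·8F_mD/(πd³) = 1.0956 × 156.2 = 171.12 MPa
Goodman: 1/n_f = τ_a/S_se + τ_m/S_su = 82.34/421 + 171.12/1240 = 0.19558 + 0.13800 = 0.33359
n_f = 1/0.33359 = 2.998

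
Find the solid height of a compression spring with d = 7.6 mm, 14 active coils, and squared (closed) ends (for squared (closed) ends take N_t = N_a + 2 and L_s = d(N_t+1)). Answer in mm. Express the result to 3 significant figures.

squared (closed) ends: N_t = N_a + 2 = 14 + 2 = 16
L_s = d·(N_t+1) = 7.6 × 17 = 129.2 mm

129 mm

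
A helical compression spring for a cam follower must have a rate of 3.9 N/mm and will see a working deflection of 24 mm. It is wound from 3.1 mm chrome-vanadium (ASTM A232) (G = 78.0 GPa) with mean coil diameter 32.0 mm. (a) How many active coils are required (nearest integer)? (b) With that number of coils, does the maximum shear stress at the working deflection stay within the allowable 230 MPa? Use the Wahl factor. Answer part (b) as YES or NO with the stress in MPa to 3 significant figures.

(a) 7 coils; (b) NO, τ_max = 294 MPa

N_a = Gd⁴/(8D³k) = (78.0×10³)(3.1⁴)/(8·32.0³·3.9) = 7.046 → N_a = 7
Actual rate k = Gd⁴/(8D³·7) = 3.9256 N/mm
Working load F = kδ = 3.9256·24 = 94.214 N
C = 32.0/3.1 = 10.3226; K_W = (4C−1)/(4C−4)+0.615/C = 1.1400
τ_max = K_W·8FD/(πd³) = 1.1400·257.7 = 293.79 MPa
τ_max > 230 MPa → exceeds allowable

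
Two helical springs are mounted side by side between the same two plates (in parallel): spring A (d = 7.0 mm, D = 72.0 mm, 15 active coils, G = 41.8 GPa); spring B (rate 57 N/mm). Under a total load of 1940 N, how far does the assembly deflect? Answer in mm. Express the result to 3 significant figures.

32.7 mm

k_A = Gd⁴/(8D³N_a) = (41.8×10³)(7.0⁴)/(8·72.0³·15) = 2.2407 N/mm
Parallel: k_eq = 2.2407 + 57 = 59.241 N/mm
δ = F/k_eq = 1940/59.241 = 32.748 mm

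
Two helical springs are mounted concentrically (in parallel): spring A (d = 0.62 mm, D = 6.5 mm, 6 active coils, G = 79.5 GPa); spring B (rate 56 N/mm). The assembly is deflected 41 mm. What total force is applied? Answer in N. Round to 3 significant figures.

2330 N

k_A = Gd⁴/(8D³N_a) = (79.5×10³)(0.62⁴)/(8·6.5³·6) = 0.89115 N/mm
Parallel: k_eq = 0.89115 + 56 = 56.891 N/mm
F = k_eq·δ = 56.891·41 = 2332.5 N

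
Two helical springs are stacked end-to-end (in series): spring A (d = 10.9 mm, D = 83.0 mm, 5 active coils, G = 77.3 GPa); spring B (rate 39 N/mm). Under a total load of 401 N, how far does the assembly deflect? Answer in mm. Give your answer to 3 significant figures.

k_A = Gd⁴/(8D³N_a) = (77.3×10³)(10.9⁴)/(8·83.0³·5) = 47.708 N/mm
Series: 1/k_eq = 1/47.708 + 1/39 = 0.046602; k_eq = 21.458 N/mm
δ = F/k_eq = 401/21.458 = 18.687 mm

18.7 mm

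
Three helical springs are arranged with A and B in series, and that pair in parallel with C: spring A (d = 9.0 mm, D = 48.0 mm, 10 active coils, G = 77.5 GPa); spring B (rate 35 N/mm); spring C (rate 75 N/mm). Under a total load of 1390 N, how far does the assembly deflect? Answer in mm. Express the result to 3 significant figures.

14.4 mm

k_A = Gd⁴/(8D³N_a) = (77.5×10³)(9.0⁴)/(8·48.0³·10) = 57.472 N/mm
Springs A,B series: k_AB = 1/(1/57.472+1/35) = 21.753 N/mm; parallel with C: k_eq = 21.753+75 = 96.753 N/mm
δ = F/k_eq = 1390/96.753 = 14.367 mm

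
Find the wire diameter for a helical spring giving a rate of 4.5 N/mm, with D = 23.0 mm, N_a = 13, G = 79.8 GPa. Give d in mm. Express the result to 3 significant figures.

2.91 mm

d = (8D³N_a·k / G)^(1/4) = (8·23.0³·13·4.5 / (79.8×10³))^0.25
  = (71.355)^0.25 = 2.9064 mm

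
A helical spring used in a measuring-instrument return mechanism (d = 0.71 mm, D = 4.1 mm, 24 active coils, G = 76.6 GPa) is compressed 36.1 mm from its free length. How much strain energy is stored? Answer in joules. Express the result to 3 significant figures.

0.959 J

k = Gd⁴/(8D³N_a) = (76.6×10³)(0.71⁴)/(8·4.1³·24) = 1.471 N/mm
U = ½kδ² = 0.5 × 1.471 × 36.1² = 958.5 N·mm = 0.9585 J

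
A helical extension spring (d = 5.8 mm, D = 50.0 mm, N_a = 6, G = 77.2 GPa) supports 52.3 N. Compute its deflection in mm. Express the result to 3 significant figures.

3.59 mm

k = Gd⁴/(8D³N_a) = (77.2×10³)(5.8⁴)/(8·50.0³·6) = 14.561 N/mm
δ = F/k = 52.3 / 14.561 = 3.5919 mm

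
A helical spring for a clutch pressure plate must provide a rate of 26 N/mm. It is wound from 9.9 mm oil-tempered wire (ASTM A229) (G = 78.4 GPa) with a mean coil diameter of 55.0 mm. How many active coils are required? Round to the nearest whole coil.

N_a = Gd⁴/(8D³k) = (78.4×10³ × 9.9⁴)/(8 × 55.0³ × 26)
    = 7.53107e+08 / 3.4606e+07 = 21.76 → 22 coils

22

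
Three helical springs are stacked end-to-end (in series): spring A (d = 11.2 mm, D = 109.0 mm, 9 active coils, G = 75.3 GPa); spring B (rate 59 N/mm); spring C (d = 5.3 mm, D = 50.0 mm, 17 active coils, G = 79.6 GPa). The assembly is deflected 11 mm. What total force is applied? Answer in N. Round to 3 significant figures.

30.0 N

k_A = Gd⁴/(8D³N_a) = (75.3×10³)(11.2⁴)/(8·109.0³·9) = 12.707 N/mm
k_C = Gd⁴/(8D³N_a) = (79.6×10³)(5.3⁴)/(8·50.0³·17) = 3.6946 N/mm
Series: 1/k_eq = 1/12.707 + 1/59 + 1/3.6946 = 0.36631; k_eq = 2.7299 N/mm
F = k_eq·δ = 2.7299·11 = 30.029 N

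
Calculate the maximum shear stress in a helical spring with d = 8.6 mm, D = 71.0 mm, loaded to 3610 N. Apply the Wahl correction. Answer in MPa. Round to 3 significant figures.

1210 MPa

Spring index C = D/d = 71.0/8.6 = 8.2558
K_W = (4C−1)/(4C−4) + 0.615/C = 32.023/29.023 + 0.0745 = 1.1779
τ₀ = 8FD/(πd³) = 8·3610·71.0/(π·8.6³) = 2.05048e+06/1998.2 = 1026.1 MPa
τ_max = K·τ₀ = 1.1779 × 1026.1 = 1208.7 MPa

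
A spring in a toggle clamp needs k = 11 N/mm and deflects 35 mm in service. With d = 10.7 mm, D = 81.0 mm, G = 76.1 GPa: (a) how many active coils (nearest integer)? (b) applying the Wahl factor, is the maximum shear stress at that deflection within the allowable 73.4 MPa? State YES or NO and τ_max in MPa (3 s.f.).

(a) 21 coils; (b) NO, τ_max = 78.7 MPa

N_a = Gd⁴/(8D³k) = (76.1×10³)(10.7⁴)/(8·81.0³·11) = 21.33 → N_a = 21
Actual rate k = Gd⁴/(8D³·21) = 11.173 N/mm
Working load F = kδ = 11.173·35 = 391.04 N
C = 81.0/10.7 = 7.5701; K_W = (4C−1)/(4C−4)+0.615/C = 1.1954
τ_max = K_W·8FD/(πd³) = 1.1954·65.841 = 78.706 MPa
τ_max > 73.4 MPa → exceeds allowable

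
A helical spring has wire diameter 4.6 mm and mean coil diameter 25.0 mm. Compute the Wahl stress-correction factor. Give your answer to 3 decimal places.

C = D/d = 25.0/4.6 = 5.4348
K_W = (4C−1)/(4C−4) + 0.615/C = 20.739/17.739 + 0.1132 = 1.2823

1.282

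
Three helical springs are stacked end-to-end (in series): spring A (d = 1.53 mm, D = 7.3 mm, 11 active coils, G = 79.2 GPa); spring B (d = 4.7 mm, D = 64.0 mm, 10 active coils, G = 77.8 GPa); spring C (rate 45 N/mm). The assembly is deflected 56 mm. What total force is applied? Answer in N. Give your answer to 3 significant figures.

k_A = Gd⁴/(8D³N_a) = (79.2×10³)(1.53⁴)/(8·7.3³·11) = 12.678 N/mm
k_B = Gd⁴/(8D³N_a) = (77.8×10³)(4.7⁴)/(8·64.0³·10) = 1.8103 N/mm
Series: 1/k_eq = 1/12.678 + 1/1.8103 + 1/45 = 0.65351; k_eq = 1.5302 N/mm
F = k_eq·δ = 1.5302·56 = 85.691 N

85.7 N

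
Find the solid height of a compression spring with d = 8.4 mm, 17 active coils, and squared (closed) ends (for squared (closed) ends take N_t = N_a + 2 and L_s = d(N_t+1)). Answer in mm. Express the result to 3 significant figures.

168 mm

squared (closed) ends: N_t = N_a + 2 = 17 + 2 = 19
L_s = d·(N_t+1) = 8.4 × 20 = 168 mm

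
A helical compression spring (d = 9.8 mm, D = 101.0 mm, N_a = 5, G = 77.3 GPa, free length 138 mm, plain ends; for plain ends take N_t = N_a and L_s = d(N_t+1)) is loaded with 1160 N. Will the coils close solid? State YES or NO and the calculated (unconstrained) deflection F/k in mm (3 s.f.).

NO, δ = 67.0 mm

k = Gd⁴/(8D³N_a) = (77.3×10³)(9.8⁴)/(8·101.0³·5) = 17.301 N/mm
N_t = 5; L_s = 9.8·6 = 58.8 mm; δ_solid = L₀ − L_s = 138 − 58.8 = 79.2 mm
δ = F/k = 1160/17.301 = 67.05 mm
δ < δ_solid → spring does not go solid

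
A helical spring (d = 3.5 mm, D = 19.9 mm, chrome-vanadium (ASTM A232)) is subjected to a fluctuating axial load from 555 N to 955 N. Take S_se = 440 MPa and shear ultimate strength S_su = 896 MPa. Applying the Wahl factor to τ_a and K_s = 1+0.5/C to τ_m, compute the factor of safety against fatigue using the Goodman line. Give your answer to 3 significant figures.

0.567

C = D/d = 19.9/3.5 = 5.6857; K_W = (4C−1)/(4C−4)+0.615/C = 1.2682; K_s = 1+0.5/C = 1.0879
F_a = (F_max−F_min)/2 = 200 N; F_m = (F_max+F_min)/2 = 755 N
τ_a = K_W·8F_aD/(πd³) = 1.2682 × 236.38 = 299.79 MPa
τ_m = K_s·8F_mD/(πd³) = 1.0879 × 892.35 = 970.82 MPa
Goodman: 1/n_f = τ_a/S_se + τ_m/S_su = 299.79/440 + 970.82/896 = 0.68134 + 1.08351 = 1.7648
n_f = 1/1.7648 = 0.5666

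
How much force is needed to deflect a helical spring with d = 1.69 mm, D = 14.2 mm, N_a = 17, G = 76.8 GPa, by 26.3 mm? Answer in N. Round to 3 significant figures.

k = Gd⁴/(8D³N_a) = (76.8×10³)(1.69⁴)/(8·14.2³·17) = 1.6088 N/mm
F = k·δ = 1.6088 × 26.3 = 42.312 N

42.3 N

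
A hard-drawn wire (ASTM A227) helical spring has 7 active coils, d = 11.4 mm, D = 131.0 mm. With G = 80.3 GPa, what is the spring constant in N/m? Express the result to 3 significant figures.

k = Gd⁴/(8D³N_a) = (80.3×10³ × 11.4⁴) / (8 × 131.0³ × 7)
  = 1.35624e+09 / 1.25893e+08 = 10.773 N/mm = 10773 N/m

10800 N/m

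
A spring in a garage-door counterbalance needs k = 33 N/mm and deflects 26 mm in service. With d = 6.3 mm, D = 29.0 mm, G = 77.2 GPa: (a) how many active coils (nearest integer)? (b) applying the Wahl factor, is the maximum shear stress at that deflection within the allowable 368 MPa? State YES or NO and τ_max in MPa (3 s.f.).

(a) 19 coils; (b) YES, τ_max = 338 MPa

N_a = Gd⁴/(8D³k) = (77.2×10³)(6.3⁴)/(8·29.0³·33) = 18.89 → N_a = 19
Actual rate k = Gd⁴/(8D³·19) = 32.805 N/mm
Working load F = kδ = 32.805·26 = 852.93 N
C = 29.0/6.3 = 4.6032; K_W = (4C−1)/(4C−4)+0.615/C = 1.3418
τ_max = K_W·8FD/(πd³) = 1.3418·251.9 = 337.99 MPa
τ_max ≤ 368 MPa → acceptable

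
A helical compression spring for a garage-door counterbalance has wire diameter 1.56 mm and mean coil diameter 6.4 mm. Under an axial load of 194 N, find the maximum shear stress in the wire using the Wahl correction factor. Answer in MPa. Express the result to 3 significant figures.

Spring index C = D/d = 6.4/1.56 = 4.1026
K_W = (4C−1)/(4C−4) + 0.615/C = 15.410/12.410 + 0.1499 = 1.3916
τ₀ = 8FD/(πd³) = 8·194·6.4/(π·1.56³) = 9932.8/11.927 = 832.81 MPa
τ_max = K·τ₀ = 1.3916 × 832.81 = 1159 MPa

1160 MPa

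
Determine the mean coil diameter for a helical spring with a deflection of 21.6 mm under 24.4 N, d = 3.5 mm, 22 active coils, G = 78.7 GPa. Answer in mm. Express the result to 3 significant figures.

39.0 mm

Required rate k = F/δ = 24.4/21.6 = 1.1296 N/mm
D = (Gd⁴/(8N_a·k))^(1/3) = (78.7×10³·3.5⁴/(8·22·1.1296))^(1/3)
  = (59401.6)^(1/3) = 39.0181 mm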